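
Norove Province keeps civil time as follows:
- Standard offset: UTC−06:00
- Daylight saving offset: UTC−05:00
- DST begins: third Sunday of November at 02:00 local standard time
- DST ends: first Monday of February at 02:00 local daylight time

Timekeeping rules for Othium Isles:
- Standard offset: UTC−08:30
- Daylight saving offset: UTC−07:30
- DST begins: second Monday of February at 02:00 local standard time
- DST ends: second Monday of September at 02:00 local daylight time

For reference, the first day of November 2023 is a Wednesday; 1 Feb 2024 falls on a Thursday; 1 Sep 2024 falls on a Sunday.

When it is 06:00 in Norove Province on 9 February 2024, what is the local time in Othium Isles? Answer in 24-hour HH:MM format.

1 November 2023 is a Wednesday, so the first Sunday is November 5 and the third is November 19.
1 February 2024 is a Thursday, so the first Monday is February 5.
9 February 2024 is outside the daylight-saving period (19 November 2023 – 5 February 2024), so Norove Province is on standard time, UTC−06:00.
06:00 Norove Province + 6h = 12:00 UTC.
1 February 2024 is a Thursday, so the first Monday is February 5 and the second is February 12.
1 September 2024 is a Sunday, so the first Monday is September 2 and the second is September 9.
At the standard offset (UTC−08:30), 12:00 UTC − 8h30m = 03:30 Othium Isles standard time.
The standard-time date in Othium Isles, 9 February 2024, does not fall between 12 February and 9 September, so daylight saving is not in effect and Othium Isles is at UTC−08:30.
12:00 UTC − 8h30m = 03:30 Othium Isles.

03:30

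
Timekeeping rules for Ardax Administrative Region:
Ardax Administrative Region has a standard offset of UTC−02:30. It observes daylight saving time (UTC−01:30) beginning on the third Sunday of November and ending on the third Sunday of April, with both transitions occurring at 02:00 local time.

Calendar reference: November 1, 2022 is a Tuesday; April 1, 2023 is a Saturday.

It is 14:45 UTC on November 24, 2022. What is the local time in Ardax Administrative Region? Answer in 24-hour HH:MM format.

13:15

1 November 2022 is a Tuesday, so the first Sunday is November 6 and the third is November 20.
1 April 2023 is a Saturday, so the first Sunday is April 2 and the third is April 16.
At the standard offset (UTC−02:30), 14:45 UTC − 2h30m = 12:15 Ardax Administrative Region standard time.
The standard-time date in Ardax Administrative Region, November 24, 2022, falls between 20 November 2022 and 16 April 2023, so daylight saving is in effect and Ardax Administrative Region is at UTC−01:30.
14:45 UTC − 1h30m = 13:15 local.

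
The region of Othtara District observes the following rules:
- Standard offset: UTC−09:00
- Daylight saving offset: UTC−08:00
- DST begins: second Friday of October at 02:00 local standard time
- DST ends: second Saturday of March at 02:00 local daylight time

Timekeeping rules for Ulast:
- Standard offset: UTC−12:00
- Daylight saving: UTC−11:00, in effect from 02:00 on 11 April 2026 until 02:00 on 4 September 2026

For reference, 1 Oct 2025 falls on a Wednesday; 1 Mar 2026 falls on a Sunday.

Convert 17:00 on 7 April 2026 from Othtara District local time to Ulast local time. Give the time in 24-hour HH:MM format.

14:00

1 October 2025 is a Wednesday, so the first Friday is October 3 and the second is October 10.
1 March 2026 is a Sunday, so the first Saturday is March 7 and the second is March 14.
7 April 2026 is outside the daylight-saving period (10 October 2025 – 14 March 2026), so Othtara District is on standard time, UTC−09:00.
17:00 Othtara District + 9h = 02:00 UTC (rolling into the next day, 8 April 2026).
At the standard offset (UTC−12:00), 02:00 UTC − 12h = 14:00 Ulast standard time (rolling into the previous day, 7 April 2026).
Daylight saving runs 11 April – 4 September; the standard-time date in Ulast, 7 April 2026, is outside that window, so Ulast is on standard time at UTC−12:00.
02:00 UTC − 12h = 14:00 Ulast (rolling into the previous day, 7 April 2026).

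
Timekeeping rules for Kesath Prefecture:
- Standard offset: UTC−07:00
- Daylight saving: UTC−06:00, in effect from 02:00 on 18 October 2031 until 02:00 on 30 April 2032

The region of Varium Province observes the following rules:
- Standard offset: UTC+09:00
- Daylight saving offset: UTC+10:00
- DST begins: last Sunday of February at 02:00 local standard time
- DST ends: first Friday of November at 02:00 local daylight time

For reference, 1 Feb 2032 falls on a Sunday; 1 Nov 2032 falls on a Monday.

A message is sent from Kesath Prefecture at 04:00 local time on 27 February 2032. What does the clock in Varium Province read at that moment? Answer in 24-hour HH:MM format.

27 February 2032 falls between 18 October 2031 and 30 April 2032, so daylight saving is in effect and Kesath Prefecture is at UTC−06:00.
04:00 Kesath Prefecture + 6h = 10:00 UTC.
1 February 2032 is a Sunday, so Sundays fall on 1, 8, 15, 22, 29; the last is February 29.
1 November 2032 is a Monday, so the first Friday is November 5.
At the standard offset (UTC+09:00), 10:00 UTC + 9h = 19:00 Varium Province standard time.
Daylight saving runs 29 February – 5 November; the standard-time date in Varium Province, 27 February 2032, is outside that window, so Varium Province is on standard time at UTC+09:00.
10:00 UTC + 9h = 19:00 Varium Province.

19:00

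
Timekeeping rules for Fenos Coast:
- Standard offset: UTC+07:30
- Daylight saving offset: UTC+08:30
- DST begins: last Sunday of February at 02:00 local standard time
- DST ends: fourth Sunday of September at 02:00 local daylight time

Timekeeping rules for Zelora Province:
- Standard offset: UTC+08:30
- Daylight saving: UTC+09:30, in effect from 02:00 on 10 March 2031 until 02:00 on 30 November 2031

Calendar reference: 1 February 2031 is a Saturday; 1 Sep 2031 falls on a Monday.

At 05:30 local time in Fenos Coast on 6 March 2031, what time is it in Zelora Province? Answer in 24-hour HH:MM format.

1 February 2031 is a Saturday, so Sundays fall on 2, 9, 16, 23; the last is February 23.
1 September 2031 is a Monday, so the first Sunday is September 7 and the fourth is September 28.
6 March 2031 lies within the daylight-saving period (23 February – 28 September), so Fenos Coast is on daylight time, UTC+08:30.
05:30 Fenos Coast − 8h30m = 21:00 UTC (rolling into the previous day, 5 March 2031).
At the standard offset (UTC+08:30), 21:00 UTC + 8h30m = 05:30 Zelora Province standard time (rolling into the next day, 6 March 2031).
Daylight saving runs 10 March – 30 November; the standard-time date in Zelora Province, 6 March 2031, is outside that window, so Zelora Province is on standard time at UTC+08:30.
21:00 UTC + 8h30m = 05:30 Zelora Province (rolling into the next day, 6 March 2031).

05:30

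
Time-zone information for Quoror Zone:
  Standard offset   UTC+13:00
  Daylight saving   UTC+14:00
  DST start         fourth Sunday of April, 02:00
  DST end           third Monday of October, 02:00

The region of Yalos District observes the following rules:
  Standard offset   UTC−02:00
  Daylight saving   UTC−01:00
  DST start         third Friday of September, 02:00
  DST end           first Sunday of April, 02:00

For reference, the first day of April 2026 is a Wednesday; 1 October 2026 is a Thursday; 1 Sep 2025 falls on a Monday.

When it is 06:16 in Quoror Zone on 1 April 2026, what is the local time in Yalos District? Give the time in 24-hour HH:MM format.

1 April 2026 is a Wednesday, so the first Sunday is April 5 and the fourth is April 26.
1 October 2026 is a Thursday, so the first Monday is October 5 and the third is October 19.
1 April 2026 does not fall between 26 April and 19 October, so daylight saving is not in effect and Quoror Zone is at UTC+13:00.
06:16 Quoror Zone − 13h = 17:16 UTC (rolling into the previous day, 31 March 2026).
1 September 2025 is a Monday, so the first Friday is September 5 and the third is September 19.
1 April 2026 is a Wednesday, so the first Sunday is April 5.
At the standard offset (UTC−02:00), 17:16 UTC − 2h = 15:16 Yalos District standard time.
Daylight saving runs 19 September 2025 – 5 April 2026; the standard-time date in Yalos District, 31 March 2026, is inside that window, so Yalos District is at UTC−01:00.
17:16 UTC − 1h = 16:16 Yalos District.

16:16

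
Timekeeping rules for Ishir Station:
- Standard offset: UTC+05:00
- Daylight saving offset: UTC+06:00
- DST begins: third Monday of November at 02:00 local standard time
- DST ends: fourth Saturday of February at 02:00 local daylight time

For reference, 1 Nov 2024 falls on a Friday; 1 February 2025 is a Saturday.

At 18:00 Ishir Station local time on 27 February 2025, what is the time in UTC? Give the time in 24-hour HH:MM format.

1 November 2024 is a Friday, so the first Monday is November 4 and the third is November 18.
1 February 2025 is a Saturday, so the first Saturday is February 1 and the fourth is February 22.
27 February 2025 is outside the daylight-saving period (18 November 2024 – 22 February 2025), so Ishir Station is on standard time, UTC+05:00.
18:00 local − 5h = 13:00 UTC.

13:00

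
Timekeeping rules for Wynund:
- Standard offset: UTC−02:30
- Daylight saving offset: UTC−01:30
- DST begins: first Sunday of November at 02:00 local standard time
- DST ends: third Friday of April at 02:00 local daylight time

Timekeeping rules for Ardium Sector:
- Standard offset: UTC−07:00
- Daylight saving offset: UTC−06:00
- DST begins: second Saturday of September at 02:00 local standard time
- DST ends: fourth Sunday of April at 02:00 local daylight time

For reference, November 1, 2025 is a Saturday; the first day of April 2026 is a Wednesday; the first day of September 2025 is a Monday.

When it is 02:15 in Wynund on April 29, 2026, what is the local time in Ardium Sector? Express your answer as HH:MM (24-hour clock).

21:45

1 November 2025 is a Saturday, so the first Sunday is November 2.
1 April 2026 is a Wednesday, so the first Friday is April 3 and the third is April 17.
April 29, 2026 does not fall between 2 November 2025 and 17 April 2026, so daylight saving is not in effect and Wynund is at UTC−02:30.
02:15 Wynund + 2h30m = 04:45 UTC.
1 September 2025 is a Monday, so the first Saturday is September 6 and the second is September 13.
1 April 2026 is a Wednesday, so the first Sunday is April 5 and the fourth is April 26.
At the standard offset (UTC−07:00), 04:45 UTC − 7h = 21:45 Ardium Sector standard time (rolling into the previous day, 28 April 2026).
The standard-time date in Ardium Sector, April 28, 2026, is outside the daylight-saving period (13 September 2025 – 26 April 2026), so Ardium Sector is on standard time, UTC−07:00.
04:45 UTC − 7h = 21:45 Ardium Sector (rolling into the previous day, 28 April 2026).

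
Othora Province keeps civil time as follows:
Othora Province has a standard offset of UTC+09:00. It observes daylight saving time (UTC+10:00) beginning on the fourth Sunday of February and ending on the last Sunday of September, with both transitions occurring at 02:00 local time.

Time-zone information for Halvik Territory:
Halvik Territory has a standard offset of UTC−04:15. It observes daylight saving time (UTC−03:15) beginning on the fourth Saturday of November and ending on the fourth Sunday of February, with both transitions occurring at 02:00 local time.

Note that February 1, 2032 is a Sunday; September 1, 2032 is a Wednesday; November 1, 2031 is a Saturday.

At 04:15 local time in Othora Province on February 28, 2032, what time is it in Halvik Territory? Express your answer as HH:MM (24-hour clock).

1 February 2032 is a Sunday, so the first Sunday is February 1 and the fourth is February 22.
1 September 2032 is a Wednesday, so Sundays fall on 5, 12, 19, 26; the last is September 26.
February 28, 2032 falls between 22 February and 26 September, so daylight saving is in effect and Othora Province is at UTC+10:00.
04:15 Othora Province − 10h = 18:15 UTC (rolling into the previous day, 27 February 2032).
1 November 2031 is a Saturday, so the first Saturday is November 1 and the fourth is November 22.
1 February 2032 is a Sunday, so the first Sunday is February 1 and the fourth is February 22.
At the standard offset (UTC−04:15), 18:15 UTC − 4h15m = 14:00 Halvik Territory standard time.
The standard-time date in Halvik Territory, February 27, 2032, does not fall between 22 November 2031 and 22 February 2032, so daylight saving is not in effect and Halvik Territory is at UTC−04:15.
18:15 UTC − 4h15m = 14:00 Halvik Territory.

14:00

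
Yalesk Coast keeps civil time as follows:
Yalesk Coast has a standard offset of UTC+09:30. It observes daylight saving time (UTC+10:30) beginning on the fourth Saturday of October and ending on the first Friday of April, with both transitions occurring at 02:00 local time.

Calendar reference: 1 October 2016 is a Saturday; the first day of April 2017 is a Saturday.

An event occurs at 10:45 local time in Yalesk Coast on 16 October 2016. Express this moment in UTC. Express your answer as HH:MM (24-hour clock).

01:15

1 October 2016 is a Saturday, so the first Saturday is October 1 and the fourth is October 22.
1 April 2017 is a Saturday, so the first Friday is April 7.
Daylight saving runs 22 October 2016 – 7 April 2017; 16 October 2016 is outside that window, so Yalesk Coast is on standard time at UTC+09:30.
10:45 local − 9h30m = 01:15 UTC.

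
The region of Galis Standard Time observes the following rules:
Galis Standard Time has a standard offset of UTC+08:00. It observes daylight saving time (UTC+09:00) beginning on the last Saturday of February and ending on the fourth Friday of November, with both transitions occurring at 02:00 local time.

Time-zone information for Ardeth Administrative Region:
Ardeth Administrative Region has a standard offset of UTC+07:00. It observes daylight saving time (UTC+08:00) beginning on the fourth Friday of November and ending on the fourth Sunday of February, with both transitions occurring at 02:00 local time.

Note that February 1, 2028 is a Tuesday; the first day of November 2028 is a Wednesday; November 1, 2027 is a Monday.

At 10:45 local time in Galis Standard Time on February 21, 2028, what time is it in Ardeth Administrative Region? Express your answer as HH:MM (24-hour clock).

10:45

1 February 2028 is a Tuesday, so Saturdays fall on 5, 12, 19, 26; the last is February 26.
1 November 2028 is a Wednesday, so the first Friday is November 3 and the fourth is November 24.
February 21, 2028 does not fall between 26 February and 24 November, so daylight saving is not in effect and Galis Standard Time is at UTC+08:00.
10:45 Galis Standard Time − 8h = 02:45 UTC.
1 November 2027 is a Monday, so the first Friday is November 5 and the fourth is November 26.
1 February 2028 is a Tuesday, so the first Sunday is February 6 and the fourth is February 27.
At the standard offset (UTC+07:00), 02:45 UTC + 7h = 09:45 Ardeth Administrative Region standard time.
The standard-time date in Ardeth Administrative Region, February 21, 2028, falls between 26 November 2027 and 27 February 2028, so daylight saving is in effect and Ardeth Administrative Region is at UTC+08:00.
02:45 UTC + 8h = 10:45 Ardeth Administrative Region.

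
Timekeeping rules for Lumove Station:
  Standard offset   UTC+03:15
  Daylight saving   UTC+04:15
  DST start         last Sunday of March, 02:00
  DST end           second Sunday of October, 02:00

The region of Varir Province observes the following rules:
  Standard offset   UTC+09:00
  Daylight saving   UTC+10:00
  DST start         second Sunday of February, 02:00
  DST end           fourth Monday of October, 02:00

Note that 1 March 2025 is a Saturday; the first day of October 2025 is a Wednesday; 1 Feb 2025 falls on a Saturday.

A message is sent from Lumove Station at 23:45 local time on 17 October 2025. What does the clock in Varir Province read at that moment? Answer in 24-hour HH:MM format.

06:30

1 March 2025 is a Saturday, so Sundays fall on 2, 9, 16, 23, 30; the last is March 30.
1 October 2025 is a Wednesday, so the first Sunday is October 5 and the second is October 12.
Daylight saving runs 30 March – 12 October; 17 October 2025 is outside that window, so Lumove Station is on standard time at UTC+03:15.
23:45 Lumove Station − 3h15m = 20:30 UTC.
1 February 2025 is a Saturday, so the first Sunday is February 2 and the second is February 9.
1 October 2025 is a Wednesday, so the first Monday is October 6 and the fourth is October 27.
At the standard offset (UTC+09:00), 20:30 UTC + 9h = 05:30 Varir Province standard time (rolling into the next day, 18 October 2025).
Daylight saving runs 9 February – 27 October; the standard-time date in Varir Province, 18 October 2025, is inside that window, so Varir Province is at UTC+10:00.
20:30 UTC + 10h = 06:30 Varir Province (rolling into the next day, 18 October 2025).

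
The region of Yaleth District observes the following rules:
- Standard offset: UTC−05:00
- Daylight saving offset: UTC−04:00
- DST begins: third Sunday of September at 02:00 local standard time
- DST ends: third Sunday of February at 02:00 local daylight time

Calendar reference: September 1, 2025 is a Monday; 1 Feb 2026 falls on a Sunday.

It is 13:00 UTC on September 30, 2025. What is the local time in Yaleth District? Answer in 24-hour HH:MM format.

1 September 2025 is a Monday, so the first Sunday is September 7 and the third is September 21.
1 February 2026 is a Sunday, so the first Sunday is February 1 and the third is February 15.
At the standard offset (UTC−05:00), 13:00 UTC − 5h = 08:00 Yaleth District standard time.
The standard-time date in Yaleth District, September 30, 2025, falls between 21 September 2025 and 15 February 2026, so daylight saving is in effect and Yaleth District is at UTC−04:00.
13:00 UTC − 4h = 09:00 local.

09:00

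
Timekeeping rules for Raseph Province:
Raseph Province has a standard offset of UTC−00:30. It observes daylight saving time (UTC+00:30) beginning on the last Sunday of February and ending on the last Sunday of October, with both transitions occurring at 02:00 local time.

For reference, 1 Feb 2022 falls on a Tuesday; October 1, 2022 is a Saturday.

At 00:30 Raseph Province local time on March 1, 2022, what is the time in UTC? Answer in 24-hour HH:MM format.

00:00

1 February 2022 is a Tuesday, so Sundays fall on 6, 13, 20, 27; the last is February 27.
1 October 2022 is a Saturday, so Sundays fall on 2, 9, 16, 23, 30; the last is October 30.
March 1, 2022 falls between 27 February and 30 October, so daylight saving is in effect and Raseph Province is at UTC+00:30.
00:30 local − 0h30m = 00:00 UTC.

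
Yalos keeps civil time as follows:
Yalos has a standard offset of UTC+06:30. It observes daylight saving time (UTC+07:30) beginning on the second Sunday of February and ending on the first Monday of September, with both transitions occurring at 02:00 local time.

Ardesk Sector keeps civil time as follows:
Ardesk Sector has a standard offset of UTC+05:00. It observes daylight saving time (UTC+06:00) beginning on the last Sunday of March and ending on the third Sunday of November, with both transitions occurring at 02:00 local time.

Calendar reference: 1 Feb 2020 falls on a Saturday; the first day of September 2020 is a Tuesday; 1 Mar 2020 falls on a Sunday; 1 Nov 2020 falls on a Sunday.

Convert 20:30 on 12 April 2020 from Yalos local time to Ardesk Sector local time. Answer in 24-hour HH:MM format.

1 February 2020 is a Saturday, so the first Sunday is February 2 and the second is February 9.
1 September 2020 is a Tuesday, so the first Monday is September 7.
Daylight saving runs 9 February – 7 September; 12 April 2020 is inside that window, so Yalos is at UTC+07:30.
20:30 Yalos − 7h30m = 13:00 UTC.
1 March 2020 is a Sunday, so Sundays fall on 1, 8, 15, 22, 29; the last is March 29.
1 November 2020 is a Sunday, so the first Sunday is November 1 and the third is November 15.
At the standard offset (UTC+05:00), 13:00 UTC + 5h = 18:00 Ardesk Sector standard time.
The standard-time date in Ardesk Sector, 12 April 2020, falls between 29 March and 15 November, so daylight saving is in effect and Ardesk Sector is at UTC+06:00.
13:00 UTC + 6h = 19:00 Ardesk Sector.

19:00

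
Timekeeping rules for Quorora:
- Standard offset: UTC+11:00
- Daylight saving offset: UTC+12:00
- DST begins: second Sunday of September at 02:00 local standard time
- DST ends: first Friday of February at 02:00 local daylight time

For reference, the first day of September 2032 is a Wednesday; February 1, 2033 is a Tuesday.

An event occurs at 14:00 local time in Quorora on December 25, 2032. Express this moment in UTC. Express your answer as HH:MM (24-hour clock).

1 September 2032 is a Wednesday, so the first Sunday is September 5 and the second is September 12.
1 February 2033 is a Tuesday, so the first Friday is February 4.
December 25, 2032 lies within the daylight-saving period (12 September 2032 – 4 February 2033), so Quorora is on daylight time, UTC+12:00.
14:00 local − 12h = 02:00 UTC.

02:00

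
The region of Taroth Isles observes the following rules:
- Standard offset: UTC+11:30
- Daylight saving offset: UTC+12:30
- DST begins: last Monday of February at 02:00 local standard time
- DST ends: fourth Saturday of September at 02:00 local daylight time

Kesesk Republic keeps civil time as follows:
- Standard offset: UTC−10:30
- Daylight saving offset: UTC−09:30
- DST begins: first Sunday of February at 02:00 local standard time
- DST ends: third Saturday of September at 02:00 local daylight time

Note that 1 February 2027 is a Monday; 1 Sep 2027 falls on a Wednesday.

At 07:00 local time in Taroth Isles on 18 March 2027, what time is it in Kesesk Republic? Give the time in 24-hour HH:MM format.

09:00

1 February 2027 is a Monday, so Mondays fall on 1, 8, 15, 22; the last is February 22.
1 September 2027 is a Wednesday, so the first Saturday is September 4 and the fourth is September 25.
18 March 2027 falls between 22 February and 25 September, so daylight saving is in effect and Taroth Isles is at UTC+12:30.
07:00 Taroth Isles − 12h30m = 18:30 UTC (rolling into the previous day, 17 March 2027).
1 February 2027 is a Monday, so the first Sunday is February 7.
1 September 2027 is a Wednesday, so the first Saturday is September 4 and the third is September 18.
At the standard offset (UTC−10:30), 18:30 UTC − 10h30m = 08:00 Kesesk Republic standard time.
The standard-time date in Kesesk Republic, 17 March 2027, falls between 7 February and 18 September, so daylight saving is in effect and Kesesk Republic is at UTC−09:30.
18:30 UTC − 9h30m = 09:00 Kesesk Republic.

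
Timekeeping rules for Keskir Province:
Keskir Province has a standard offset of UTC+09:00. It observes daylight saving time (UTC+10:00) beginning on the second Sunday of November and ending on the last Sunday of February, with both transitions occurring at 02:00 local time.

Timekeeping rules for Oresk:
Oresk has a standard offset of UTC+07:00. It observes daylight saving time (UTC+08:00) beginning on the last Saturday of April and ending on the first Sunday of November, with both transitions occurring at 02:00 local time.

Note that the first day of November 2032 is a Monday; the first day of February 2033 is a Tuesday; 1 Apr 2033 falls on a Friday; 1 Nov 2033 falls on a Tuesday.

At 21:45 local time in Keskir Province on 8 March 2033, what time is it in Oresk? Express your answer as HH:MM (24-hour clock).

19:45

1 November 2032 is a Monday, so the first Sunday is November 7 and the second is November 14.
1 February 2033 is a Tuesday, so Sundays fall on 6, 13, 20, 27; the last is February 27.
8 March 2033 is outside the daylight-saving period (14 November 2032 – 27 February 2033), so Keskir Province is on standard time, UTC+09:00.
21:45 Keskir Province − 9h = 12:45 UTC.
1 April 2033 is a Friday, so Saturdays fall on 2, 9, 16, 23, 30; the last is April 30.
1 November 2033 is a Tuesday, so the first Sunday is November 6.
At the standard offset (UTC+07:00), 12:45 UTC + 7h = 19:45 Oresk standard time.
Daylight saving runs 30 April – 6 November; the standard-time date in Oresk, 8 March 2033, is outside that window, so Oresk is on standard time at UTC+07:00.
12:45 UTC + 7h = 19:45 Oresk.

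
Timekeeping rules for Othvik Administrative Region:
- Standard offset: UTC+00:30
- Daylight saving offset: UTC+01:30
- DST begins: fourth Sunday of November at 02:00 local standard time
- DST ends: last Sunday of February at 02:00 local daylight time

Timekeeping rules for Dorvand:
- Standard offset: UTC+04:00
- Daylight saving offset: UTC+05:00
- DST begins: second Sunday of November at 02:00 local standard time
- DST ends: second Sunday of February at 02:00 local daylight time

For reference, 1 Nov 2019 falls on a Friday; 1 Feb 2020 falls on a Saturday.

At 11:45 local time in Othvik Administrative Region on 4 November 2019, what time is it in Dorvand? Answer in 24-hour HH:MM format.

1 November 2019 is a Friday, so the first Sunday is November 3 and the fourth is November 24.
1 February 2020 is a Saturday, so Sundays fall on 2, 9, 16, 23; the last is February 23.
4 November 2019 does not fall between 24 November 2019 and 23 February 2020, so daylight saving is not in effect and Othvik Administrative Region is at UTC+00:30.
11:45 Othvik Administrative Region − 0h30m = 11:15 UTC.
1 November 2019 is a Friday, so the first Sunday is November 3 and the second is November 10.
1 February 2020 is a Saturday, so the first Sunday is February 2 and the second is February 9.
At the standard offset (UTC+04:00), 11:15 UTC + 4h = 15:15 Dorvand standard time.
The standard-time date in Dorvand, 4 November 2019, is outside the daylight-saving period (10 November 2019 – 9 February 2020), so Dorvand is on standard time, UTC+04:00.
11:15 UTC + 4h = 15:15 Dorvand.

15:15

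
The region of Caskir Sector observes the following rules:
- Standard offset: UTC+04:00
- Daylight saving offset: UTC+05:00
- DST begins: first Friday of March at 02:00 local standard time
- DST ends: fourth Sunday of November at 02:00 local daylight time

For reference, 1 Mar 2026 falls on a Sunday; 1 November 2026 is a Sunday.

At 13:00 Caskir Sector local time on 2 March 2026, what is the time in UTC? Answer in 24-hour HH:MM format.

1 March 2026 is a Sunday, so the first Friday is March 6.
1 November 2026 is a Sunday, so the first Sunday is November 1 and the fourth is November 22.
2 March 2026 does not fall between 6 March and 22 November, so daylight saving is not in effect and Caskir Sector is at UTC+04:00.
13:00 local − 4h = 09:00 UTC.

09:00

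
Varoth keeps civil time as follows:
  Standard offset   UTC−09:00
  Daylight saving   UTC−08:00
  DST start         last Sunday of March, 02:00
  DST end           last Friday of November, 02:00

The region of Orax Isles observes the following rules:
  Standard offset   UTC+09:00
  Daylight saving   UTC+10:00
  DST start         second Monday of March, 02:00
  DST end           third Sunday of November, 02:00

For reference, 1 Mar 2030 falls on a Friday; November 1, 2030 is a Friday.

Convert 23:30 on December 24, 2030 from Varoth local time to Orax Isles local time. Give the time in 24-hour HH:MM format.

17:30

1 March 2030 is a Friday, so Sundays fall on 3, 10, 17, 24, 31; the last is March 31.
1 November 2030 is a Friday, so Fridays fall on 1, 8, 15, 22, 29; the last is November 29.
December 24, 2030 does not fall between 31 March and 29 November, so daylight saving is not in effect and Varoth is at UTC−09:00.
23:30 Varoth + 9h = 08:30 UTC (rolling into the next day, 25 December 2030).
1 March 2030 is a Friday, so the first Monday is March 4 and the second is March 11.
1 November 2030 is a Friday, so the first Sunday is November 3 and the third is November 17.
At the standard offset (UTC+09:00), 08:30 UTC + 9h = 17:30 Orax Isles standard time.
Daylight saving runs 11 March – 17 November; the standard-time date in Orax Isles, December 25, 2030, is outside that window, so Orax Isles is on standard time at UTC+09:00.
08:30 UTC + 9h = 17:30 Orax Isles.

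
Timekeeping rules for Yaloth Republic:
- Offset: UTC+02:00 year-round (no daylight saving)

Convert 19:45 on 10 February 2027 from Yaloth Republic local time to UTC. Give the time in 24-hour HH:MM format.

Yaloth Republic stays on UTC+02:00 all year.
19:45 local − 2h = 17:45 UTC.

17:45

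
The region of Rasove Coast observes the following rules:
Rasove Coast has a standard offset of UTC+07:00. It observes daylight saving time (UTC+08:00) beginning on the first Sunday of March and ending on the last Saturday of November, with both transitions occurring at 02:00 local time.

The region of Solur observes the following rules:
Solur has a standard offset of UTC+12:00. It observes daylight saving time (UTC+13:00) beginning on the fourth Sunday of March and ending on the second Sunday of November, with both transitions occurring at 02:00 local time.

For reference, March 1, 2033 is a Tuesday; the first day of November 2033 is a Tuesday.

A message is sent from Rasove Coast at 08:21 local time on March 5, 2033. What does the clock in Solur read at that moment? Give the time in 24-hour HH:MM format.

13:21

1 March 2033 is a Tuesday, so the first Sunday is March 6.
1 November 2033 is a Tuesday, so Saturdays fall on 5, 12, 19, 26; the last is November 26.
March 5, 2033 is outside the daylight-saving period (6 March – 26 November), so Rasove Coast is on standard time, UTC+07:00.
08:21 Rasove Coast − 7h = 01:21 UTC.
1 March 2033 is a Tuesday, so the first Sunday is March 6 and the fourth is March 27.
1 November 2033 is a Tuesday, so the first Sunday is November 6 and the second is November 13.
At the standard offset (UTC+12:00), 01:21 UTC + 12h = 13:21 Solur standard time.
The standard-time date in Solur, March 5, 2033, does not fall between 27 March and 13 November, so daylight saving is not in effect and Solur is at UTC+12:00.
01:21 UTC + 12h = 13:21 Solur.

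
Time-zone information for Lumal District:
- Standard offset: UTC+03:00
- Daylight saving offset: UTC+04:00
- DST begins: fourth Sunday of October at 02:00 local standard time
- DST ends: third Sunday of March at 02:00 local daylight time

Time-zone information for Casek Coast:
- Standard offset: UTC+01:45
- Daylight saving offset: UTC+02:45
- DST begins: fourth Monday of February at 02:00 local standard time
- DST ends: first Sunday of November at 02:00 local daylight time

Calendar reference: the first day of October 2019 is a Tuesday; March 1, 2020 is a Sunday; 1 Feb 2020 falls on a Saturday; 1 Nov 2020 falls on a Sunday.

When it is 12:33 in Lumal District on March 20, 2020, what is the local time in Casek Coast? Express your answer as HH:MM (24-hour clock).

12:18

1 October 2019 is a Tuesday, so the first Sunday is October 6 and the fourth is October 27.
1 March 2020 is a Sunday, so the first Sunday is March 1 and the third is March 15.
Daylight saving runs 27 October 2019 – 15 March 2020; March 20, 2020 is outside that window, so Lumal District is on standard time at UTC+03:00.
12:33 Lumal District − 3h = 09:33 UTC.
1 February 2020 is a Saturday, so the first Monday is February 3 and the fourth is February 24.
1 November 2020 is a Sunday, so the first Sunday is November 1.
At the standard offset (UTC+01:45), 09:33 UTC + 1h45m = 11:18 Casek Coast standard time.
Daylight saving runs 24 February – 1 November; the standard-time date in Casek Coast, March 20, 2020, is inside that window, so Casek Coast is at UTC+02:45.
09:33 UTC + 2h45m = 12:18 Casek Coast.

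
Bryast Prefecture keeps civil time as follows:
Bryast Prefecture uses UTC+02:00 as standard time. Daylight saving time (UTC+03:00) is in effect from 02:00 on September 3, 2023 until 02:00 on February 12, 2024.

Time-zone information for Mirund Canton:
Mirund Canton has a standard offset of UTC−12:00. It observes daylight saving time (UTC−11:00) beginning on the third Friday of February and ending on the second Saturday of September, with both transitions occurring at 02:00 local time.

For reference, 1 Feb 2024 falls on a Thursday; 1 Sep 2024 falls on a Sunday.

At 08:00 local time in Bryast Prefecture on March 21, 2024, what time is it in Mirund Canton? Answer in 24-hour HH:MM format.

19:00

March 21, 2024 does not fall between 3 September 2023 and 12 February 2024, so daylight saving is not in effect and Bryast Prefecture is at UTC+02:00.
08:00 Bryast Prefecture − 2h = 06:00 UTC.
1 February 2024 is a Thursday, so the first Friday is February 2 and the third is February 16.
1 September 2024 is a Sunday, so the first Saturday is September 7 and the second is September 14.
At the standard offset (UTC−12:00), 06:00 UTC − 12h = 18:00 Mirund Canton standard time (rolling into the previous day, 20 March 2024).
The standard-time date in Mirund Canton, March 20, 2024, lies within the daylight-saving period (16 February – 14 September), so Mirund Canton is on daylight time, UTC−11:00.
06:00 UTC − 11h = 19:00 Mirund Canton (rolling into the previous day, 20 March 2024).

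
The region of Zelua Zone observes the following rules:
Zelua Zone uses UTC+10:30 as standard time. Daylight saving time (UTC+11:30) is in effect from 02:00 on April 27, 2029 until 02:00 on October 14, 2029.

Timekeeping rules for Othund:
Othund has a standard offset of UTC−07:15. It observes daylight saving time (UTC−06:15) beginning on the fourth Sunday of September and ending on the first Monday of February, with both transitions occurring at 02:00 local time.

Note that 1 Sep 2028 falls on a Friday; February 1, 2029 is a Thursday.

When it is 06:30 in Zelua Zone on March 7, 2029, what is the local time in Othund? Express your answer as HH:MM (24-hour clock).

12:45

March 7, 2029 does not fall between 27 April and 14 October, so daylight saving is not in effect and Zelua Zone is at UTC+10:30.
06:30 Zelua Zone − 10h30m = 20:00 UTC (rolling into the previous day, 6 March 2029).
1 September 2028 is a Friday, so the first Sunday is September 3 and the fourth is September 24.
1 February 2029 is a Thursday, so the first Monday is February 5.
At the standard offset (UTC−07:15), 20:00 UTC − 7h15m = 12:45 Othund standard time.
The standard-time date in Othund, March 6, 2029, is outside the daylight-saving period (24 September 2028 – 5 February 2029), so Othund is on standard time, UTC−07:15.
20:00 UTC − 7h15m = 12:45 Othund.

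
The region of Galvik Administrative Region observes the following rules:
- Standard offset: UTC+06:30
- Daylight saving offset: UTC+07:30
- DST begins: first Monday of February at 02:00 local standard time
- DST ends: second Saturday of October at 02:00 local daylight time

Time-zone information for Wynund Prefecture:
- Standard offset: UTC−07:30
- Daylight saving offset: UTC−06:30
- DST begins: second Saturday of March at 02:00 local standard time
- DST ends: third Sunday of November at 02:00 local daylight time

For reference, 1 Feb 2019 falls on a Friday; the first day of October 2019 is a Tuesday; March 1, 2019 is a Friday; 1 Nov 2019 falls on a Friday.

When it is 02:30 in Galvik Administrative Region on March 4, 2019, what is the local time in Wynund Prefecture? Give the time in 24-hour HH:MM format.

1 February 2019 is a Friday, so the first Monday is February 4.
1 October 2019 is a Tuesday, so the first Saturday is October 5 and the second is October 12.
March 4, 2019 falls between 4 February and 12 October, so daylight saving is in effect and Galvik Administrative Region is at UTC+07:30.
02:30 Galvik Administrative Region − 7h30m = 19:00 UTC (rolling into the previous day, 3 March 2019).
1 March 2019 is a Friday, so the first Saturday is March 2 and the second is March 9.
1 November 2019 is a Friday, so the first Sunday is November 3 and the third is November 17.
At the standard offset (UTC−07:30), 19:00 UTC − 7h30m = 11:30 Wynund Prefecture standard time.
The standard-time date in Wynund Prefecture, March 3, 2019, does not fall between 9 March and 17 November, so daylight saving is not in effect and Wynund Prefecture is at UTC−07:30.
19:00 UTC − 7h30m = 11:30 Wynund Prefecture.

11:30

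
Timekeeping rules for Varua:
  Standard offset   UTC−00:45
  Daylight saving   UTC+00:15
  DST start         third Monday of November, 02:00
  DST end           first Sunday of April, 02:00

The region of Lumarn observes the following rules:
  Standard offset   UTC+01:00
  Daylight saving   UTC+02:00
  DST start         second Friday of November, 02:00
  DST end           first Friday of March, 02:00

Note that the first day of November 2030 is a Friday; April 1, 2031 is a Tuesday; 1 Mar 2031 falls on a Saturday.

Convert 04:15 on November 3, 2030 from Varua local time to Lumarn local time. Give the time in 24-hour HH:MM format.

1 November 2030 is a Friday, so the first Monday is November 4 and the third is November 18.
1 April 2031 is a Tuesday, so the first Sunday is April 6.
Daylight saving runs 18 November 2030 – 6 April 2031; November 3, 2030 is outside that window, so Varua is on standard time at UTC−00:45.
04:15 Varua + 0h45m = 05:00 UTC.
1 November 2030 is a Friday, so the first Friday is November 1 and the second is November 8.
1 March 2031 is a Saturday, so the first Friday is March 7.
At the standard offset (UTC+01:00), 05:00 UTC + 1h = 06:00 Lumarn standard time.
Daylight saving runs 8 November 2030 – 7 March 2031; the standard-time date in Lumarn, November 3, 2030, is outside that window, so Lumarn is on standard time at UTC+01:00.
05:00 UTC + 1h = 06:00 Lumarn.

06:00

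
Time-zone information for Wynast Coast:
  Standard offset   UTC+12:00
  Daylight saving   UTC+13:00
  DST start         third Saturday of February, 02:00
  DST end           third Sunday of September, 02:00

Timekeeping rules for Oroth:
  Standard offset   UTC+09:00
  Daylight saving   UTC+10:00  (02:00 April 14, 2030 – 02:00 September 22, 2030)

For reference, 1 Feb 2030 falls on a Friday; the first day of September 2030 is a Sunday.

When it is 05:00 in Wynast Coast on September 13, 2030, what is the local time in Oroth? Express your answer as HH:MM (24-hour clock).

1 February 2030 is a Friday, so the first Saturday is February 2 and the third is February 16.
1 September 2030 is a Sunday, so the first Sunday is September 1 and the third is September 15.
Daylight saving runs 16 February – 15 September; September 13, 2030 is inside that window, so Wynast Coast is at UTC+13:00.
05:00 Wynast Coast − 13h = 16:00 UTC (rolling into the previous day, 12 September 2030).
At the standard offset (UTC+09:00), 16:00 UTC + 9h = 01:00 Oroth standard time (rolling into the next day, 13 September 2030).
Daylight saving runs 14 April – 22 September; the standard-time date in Oroth, September 13, 2030, is inside that window, so Oroth is at UTC+10:00.
16:00 UTC + 10h = 02:00 Oroth (rolling into the next day, 13 September 2030).

02:00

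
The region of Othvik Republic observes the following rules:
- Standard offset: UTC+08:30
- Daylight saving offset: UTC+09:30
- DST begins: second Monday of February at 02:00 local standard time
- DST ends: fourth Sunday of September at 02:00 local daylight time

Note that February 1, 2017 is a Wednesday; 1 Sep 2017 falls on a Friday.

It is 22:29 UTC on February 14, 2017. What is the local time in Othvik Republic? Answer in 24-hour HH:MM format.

07:59

1 February 2017 is a Wednesday, so the first Monday is February 6 and the second is February 13.
1 September 2017 is a Friday, so the first Sunday is September 3 and the fourth is September 24.
At the standard offset (UTC+08:30), 22:29 UTC + 8h30m = 06:59 Othvik Republic standard time (rolling into the next day, 15 February 2017).
The standard-time date in Othvik Republic, February 15, 2017, lies within the daylight-saving period (13 February – 24 September), so Othvik Republic is on daylight time, UTC+09:30.
22:29 UTC + 9h30m = 07:59 local (rolling into the next day, 15 February 2017).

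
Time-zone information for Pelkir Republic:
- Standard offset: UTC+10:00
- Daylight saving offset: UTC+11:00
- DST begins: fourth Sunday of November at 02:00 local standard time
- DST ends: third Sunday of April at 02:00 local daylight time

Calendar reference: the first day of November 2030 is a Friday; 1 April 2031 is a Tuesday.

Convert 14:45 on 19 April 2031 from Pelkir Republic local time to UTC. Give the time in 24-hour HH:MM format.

03:45

1 November 2030 is a Friday, so the first Sunday is November 3 and the fourth is November 24.
1 April 2031 is a Tuesday, so the first Sunday is April 6 and the third is April 20.
19 April 2031 falls between 24 November 2030 and 20 April 2031, so daylight saving is in effect and Pelkir Republic is at UTC+11:00.
14:45 local − 11h = 03:45 UTC.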